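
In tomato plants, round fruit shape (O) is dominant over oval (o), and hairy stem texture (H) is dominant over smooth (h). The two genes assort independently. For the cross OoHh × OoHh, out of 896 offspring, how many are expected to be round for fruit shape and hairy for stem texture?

Dihybrid cross OoHh × OoHh — consider each gene separately:
fruit shape: Oo × Oo → 1 OO, 2 Oo, 1 oo → 3 O_ : 1 oo (out of 4)
stem texture: Hh × Hh → 1 HH, 2 Hh, 1 hh → 3 H_ : 1 hh (out of 4)
Looking for: round (O_) and hairy (H_)
P(round) = 3/4, P(hairy) = 3/4
P(both) = 3/4 × 3/4 = 9/16
Expected count = 9/16 × 896 = 504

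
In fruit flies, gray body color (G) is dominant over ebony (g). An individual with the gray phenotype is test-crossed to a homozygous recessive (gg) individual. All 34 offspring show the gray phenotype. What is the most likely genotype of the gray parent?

Test cross: ? × gg
All offspring are gray.
If the unknown parent were heterozygous (Gg), about half of 34 offspring would be ebony; none are. The unknown parent is most likely homozygous dominant (GG).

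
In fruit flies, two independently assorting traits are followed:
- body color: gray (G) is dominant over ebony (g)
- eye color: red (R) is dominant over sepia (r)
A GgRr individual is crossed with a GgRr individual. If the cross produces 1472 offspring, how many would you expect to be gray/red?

Dihybrid cross GgRr × GgRr — consider each gene separately:
body color: Gg × Gg → 1 GG, 2 Gg, 1 gg → 3 G_ : 1 gg (out of 4)
eye color: Rr × Rr → 1 RR, 2 Rr, 1 rr → 3 R_ : 1 rr (out of 4)
Combine (counts out of 4 × 4 = 16): gray/red (G_R_) = 3×3 = 9; gray/sepia (G_rr) = 3×1 = 3; ebony/red (ggR_) = 1×3 = 3; ebony/sepia (ggrr) = 1×1 = 1
Phenotype counts (out of 16): 9 gray/red, 3 gray/sepia, 3 ebony/red, 1 ebony/sepia
gray/red: 9 out of 16 → fraction 9/16
Expected count = 9/16 × 1472 = 828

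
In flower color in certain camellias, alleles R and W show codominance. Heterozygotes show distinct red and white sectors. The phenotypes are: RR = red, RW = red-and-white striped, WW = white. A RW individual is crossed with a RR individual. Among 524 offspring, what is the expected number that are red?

Punnett square for RW × RR:
Offspring genotypes: 2 RR, 2 RW
Phenotype counts: 2 red, 2 red-and-white striped
red: 2 out of 4 → fraction 1/2
Expected count = 1/2 × 524 = 262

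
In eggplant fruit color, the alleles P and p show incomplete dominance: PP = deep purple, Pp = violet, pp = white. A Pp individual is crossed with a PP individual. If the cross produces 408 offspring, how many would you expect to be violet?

Punnett square for Pp × PP:
Offspring genotypes: 2 PP, 2 Pp
Phenotype counts: 2 deep purple, 2 violet
violet: 2 out of 4 → fraction 1/2
Expected count = 1/2 × 408 = 204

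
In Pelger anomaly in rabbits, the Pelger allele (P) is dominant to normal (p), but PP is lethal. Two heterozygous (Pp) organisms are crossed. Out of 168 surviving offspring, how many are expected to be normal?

Cross: Pp × Pp
Punnett square offspring (before lethality): 1 PP, 2 Pp, 1 pp
The PP genotype is lethal (embryos die); surviving offspring: 2 Pp, 1 pp
normal: 1 out of 3 → fraction 1/3
Expected count = 1/3 × 168 = 56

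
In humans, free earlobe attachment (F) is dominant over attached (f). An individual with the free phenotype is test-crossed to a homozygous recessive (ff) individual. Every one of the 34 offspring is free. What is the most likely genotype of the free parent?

Test cross: ? × ff
All offspring are free.
If the unknown parent were heterozygous (Ff), about half of 34 offspring would be attached; none are. The unknown parent is most likely homozygous dominant (FF).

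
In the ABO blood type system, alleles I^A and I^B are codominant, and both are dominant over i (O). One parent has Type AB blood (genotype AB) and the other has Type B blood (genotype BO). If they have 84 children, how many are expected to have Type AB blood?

Cross: AB × BO
Possible offspring genotypes: 1 AB, 1 AO, 1 BB, 1 BO
Blood type counts: 1 Type AB, 1 Type A, 2 Type B
Probability of Type AB: 1/4
Expected count = 1/4 × 84 = 21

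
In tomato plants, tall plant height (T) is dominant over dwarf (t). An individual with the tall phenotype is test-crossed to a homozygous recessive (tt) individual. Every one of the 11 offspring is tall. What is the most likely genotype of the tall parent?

Test cross: ? × tt
All offspring are tall.
If the unknown parent were heterozygous (Tt), about half of 11 offspring would be dwarf; none are. The unknown parent is most likely homozygous dominant (TT).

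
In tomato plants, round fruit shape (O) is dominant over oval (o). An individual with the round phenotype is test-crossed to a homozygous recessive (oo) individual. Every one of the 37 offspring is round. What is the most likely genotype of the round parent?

Test cross: ? × oo
All offspring are round.
If the unknown parent were heterozygous (Oo), about half of 37 offspring would be oval; none are. The unknown parent is most likely homozygous dominant (OO).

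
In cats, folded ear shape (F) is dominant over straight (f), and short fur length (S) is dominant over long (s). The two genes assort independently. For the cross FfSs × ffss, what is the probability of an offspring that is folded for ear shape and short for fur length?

Dihybrid cross FfSs × ffss — consider each gene separately:
ear shape: Ff × ff → 2 Ff, 2 ff → 2 F_ : 2 ff (out of 4)
fur length: Ss × ss → 2 Ss, 2 ss → 2 S_ : 2 ss (out of 4)
Looking for: folded (F_) and short (S_)
P(folded) = 2/4, P(short) = 2/4
P(both) = 2/4 × 2/4 = 4/16 = 1/4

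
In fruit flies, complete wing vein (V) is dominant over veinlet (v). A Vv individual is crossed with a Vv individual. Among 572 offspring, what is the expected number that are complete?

Punnett square for Vv × Vv:
Offspring genotypes: 1 VV, 2 Vv, 1 vv
complete: 3, veinlet: 1
complete: 3 out of 4 → fraction 3/4
Expected count = 3/4 × 572 = 429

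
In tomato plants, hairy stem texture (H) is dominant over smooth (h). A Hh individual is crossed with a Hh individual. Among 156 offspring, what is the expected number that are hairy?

Punnett square for Hh × Hh:
Offspring genotypes: 1 HH, 2 Hh, 1 hh
hairy: 3, smooth: 1
hairy: 3 out of 4 → fraction 3/4
Expected count = 3/4 × 156 = 117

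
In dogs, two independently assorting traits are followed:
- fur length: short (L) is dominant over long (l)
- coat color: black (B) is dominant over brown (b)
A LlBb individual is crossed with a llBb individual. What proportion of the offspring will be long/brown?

Dihybrid cross LlBb × llBb — consider each gene separately:
fur length: Ll × ll → 2 Ll, 2 ll → 2 L_ : 2 ll (out of 4)
coat color: Bb × Bb → 1 BB, 2 Bb, 1 bb → 3 B_ : 1 bb (out of 4)
Combine (counts out of 4 × 4 = 16): short/black (L_B_) = 2×3 = 6; short/brown (L_bb) = 2×1 = 2; long/black (llB_) = 2×3 = 6; long/brown (llbb) = 2×1 = 2
Phenotype counts (out of 16): 6 short/black, 2 short/brown, 6 long/black, 2 long/brown
long/brown: 2 out of 16
Probability: 2/16 = 1/8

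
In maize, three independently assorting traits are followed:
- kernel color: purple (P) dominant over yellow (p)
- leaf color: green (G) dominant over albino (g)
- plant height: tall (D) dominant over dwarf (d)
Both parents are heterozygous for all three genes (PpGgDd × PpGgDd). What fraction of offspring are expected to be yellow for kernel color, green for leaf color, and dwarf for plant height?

Trihybrid cross: PpGgDd × PpGgDd
Each trait segregates independently with a 3:1 phenotypic ratio, so each gene contributes 3/4 (dominant) or 1/4 (recessive).
Target: yellow (kernel color), green (leaf color), dwarf (plant height)
Probability = product of independent per-trait probabilities
= 1/4 × 3/4 × 1/4 = 3/64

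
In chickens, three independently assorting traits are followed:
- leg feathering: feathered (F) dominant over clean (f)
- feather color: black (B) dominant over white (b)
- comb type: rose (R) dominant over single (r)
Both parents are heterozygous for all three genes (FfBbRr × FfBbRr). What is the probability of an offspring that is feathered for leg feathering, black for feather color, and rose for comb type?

Trihybrid cross: FfBbRr × FfBbRr
Each trait segregates independently with a 3:1 phenotypic ratio, so each gene contributes 3/4 (dominant) or 1/4 (recessive).
Target: feathered (leg feathering), black (feather color), rose (comb type)
Probability = product of independent per-trait probabilities
= 3/4 × 3/4 × 3/4 = 27/64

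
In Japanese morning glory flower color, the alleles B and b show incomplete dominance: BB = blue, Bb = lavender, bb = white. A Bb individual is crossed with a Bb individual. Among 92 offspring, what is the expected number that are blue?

Punnett square for Bb × Bb:
Offspring genotypes: 1 BB, 2 Bb, 1 bb
Phenotype counts: 1 blue, 2 lavender, 1 white
blue: 1 out of 4 → fraction 1/4
Expected count = 1/4 × 92 = 23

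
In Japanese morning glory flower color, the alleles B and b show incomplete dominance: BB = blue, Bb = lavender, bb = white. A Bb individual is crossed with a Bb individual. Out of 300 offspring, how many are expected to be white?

Punnett square for Bb × Bb:
Offspring genotypes: 1 BB, 2 Bb, 1 bb
Phenotype counts: 1 blue, 2 lavender, 1 white
white: 1 out of 4 → fraction 1/4
Expected count = 1/4 × 300 = 75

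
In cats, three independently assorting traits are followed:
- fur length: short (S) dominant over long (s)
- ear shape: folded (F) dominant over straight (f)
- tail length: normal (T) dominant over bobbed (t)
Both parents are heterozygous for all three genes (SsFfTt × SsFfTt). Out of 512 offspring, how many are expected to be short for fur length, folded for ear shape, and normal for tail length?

Trihybrid cross: SsFfTt × SsFfTt
Each trait segregates independently with a 3:1 phenotypic ratio, so each gene contributes 3/4 (dominant) or 1/4 (recessive).
Target: short (fur length), folded (ear shape), normal (tail length)
Probability = product of independent per-trait probabilities
= 3/4 × 3/4 × 3/4 = 27/64
Expected count = 27/64 × 512 = 216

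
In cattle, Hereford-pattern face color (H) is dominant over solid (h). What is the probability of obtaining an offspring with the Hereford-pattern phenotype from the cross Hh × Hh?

Punnett square for Hh × Hh:
Offspring genotypes: 1 HH, 2 Hh, 1 hh
Total offspring: 4
Count with target: 3
Probability: 3/4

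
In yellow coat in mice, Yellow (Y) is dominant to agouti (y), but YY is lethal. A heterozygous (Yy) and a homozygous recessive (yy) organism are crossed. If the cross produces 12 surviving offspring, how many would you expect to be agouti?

Cross: Yy × yy
Punnett square offspring (before lethality): 2 Yy, 2 yy
No YY offspring are produced in this cross.
agouti: 2 out of 4 → fraction 1/2
Expected count = 1/2 × 12 = 6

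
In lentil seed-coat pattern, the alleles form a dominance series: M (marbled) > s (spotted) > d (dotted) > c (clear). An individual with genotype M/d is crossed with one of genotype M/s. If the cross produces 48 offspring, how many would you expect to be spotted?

Cross: M/d × M/s
Allele dominance: M > s > d > c
Offspring genotypes: 1 M/M, 1 M/s, 1 M/d, 1 s/d
Phenotype counts: 3 marbled, 1 spotted
spotted: 1 out of 4 → fraction 1/4
Expected count = 1/4 × 48 = 12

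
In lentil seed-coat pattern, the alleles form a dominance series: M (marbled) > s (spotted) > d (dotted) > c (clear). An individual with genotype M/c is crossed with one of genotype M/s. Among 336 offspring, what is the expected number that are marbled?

Cross: M/c × M/s
Allele dominance: M > s > d > c
Offspring genotypes: 1 M/M, 1 M/s, 1 M/c, 1 s/c
Phenotype counts: 3 marbled, 1 spotted
marbled: 3 out of 4 → fraction 3/4
Expected count = 3/4 × 336 = 252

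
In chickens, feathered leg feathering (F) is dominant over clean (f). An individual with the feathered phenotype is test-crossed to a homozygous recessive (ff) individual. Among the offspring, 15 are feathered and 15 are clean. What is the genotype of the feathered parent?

Test cross: ? × ff
Offspring: 15 feathered, 15 clean — approximately 1:1.
A 1:1 ratio in a test cross indicates the unknown parent is heterozygous (Ff).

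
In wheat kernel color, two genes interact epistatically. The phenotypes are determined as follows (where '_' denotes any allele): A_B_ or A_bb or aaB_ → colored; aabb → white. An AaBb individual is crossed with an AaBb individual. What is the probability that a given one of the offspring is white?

Cross: AaBb × AaBb — consider each gene separately:
A gene: Aa × Aa → 1 AA, 2 Aa, 1 aa → 3 A_ : 1 aa (out of 4)
B gene: Bb × Bb → 1 BB, 2 Bb, 1 bb → 3 B_ : 1 bb (out of 4)
Genotype classes (out of 4 × 4 = 16): A_B_ = 3×3 = 9; A_bb = 3×1 = 3; aaB_ = 1×3 = 3; aabb = 1×1 = 1
Apply the phenotype rules: A_B_ (9) + A_bb (3) + aaB_ (3) → colored; aabb (1) → white
Phenotype counts (out of 16): 15 colored, 1 white
white: 1 out of 16
Probability: 1/16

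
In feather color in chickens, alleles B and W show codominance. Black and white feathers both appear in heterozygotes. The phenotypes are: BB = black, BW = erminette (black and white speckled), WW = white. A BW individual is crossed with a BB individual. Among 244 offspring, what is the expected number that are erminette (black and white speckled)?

Punnett square for BW × BB:
Offspring genotypes: 2 BB, 2 BW
Phenotype counts: 2 black, 2 erminette (black and white speckled)
erminette (black and white speckled): 2 out of 4 → fraction 1/2
Expected count = 1/2 × 244 = 122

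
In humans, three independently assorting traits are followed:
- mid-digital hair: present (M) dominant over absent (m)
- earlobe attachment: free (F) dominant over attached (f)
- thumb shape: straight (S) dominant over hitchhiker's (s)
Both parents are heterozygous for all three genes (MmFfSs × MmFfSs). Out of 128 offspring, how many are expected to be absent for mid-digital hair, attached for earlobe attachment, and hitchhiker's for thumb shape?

Trihybrid cross: MmFfSs × MmFfSs
Each trait segregates independently with a 3:1 phenotypic ratio, so each gene contributes 3/4 (dominant) or 1/4 (recessive).
Target: absent (mid-digital hair), attached (earlobe attachment), hitchhiker's (thumb shape)
Probability = product of independent per-trait probabilities
= 1/4 × 1/4 × 1/4 = 1/64
Expected count = 1/64 × 128 = 2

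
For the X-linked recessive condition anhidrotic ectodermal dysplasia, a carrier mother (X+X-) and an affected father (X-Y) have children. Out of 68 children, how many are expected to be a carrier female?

Cross: X+X- × X-Y
Offspring: 1 X+X-, 1 X+Y, 1 X-X-, 1 X-Y
Probability of a carrier female: 1/4
Expected count = 1/4 × 68 = 17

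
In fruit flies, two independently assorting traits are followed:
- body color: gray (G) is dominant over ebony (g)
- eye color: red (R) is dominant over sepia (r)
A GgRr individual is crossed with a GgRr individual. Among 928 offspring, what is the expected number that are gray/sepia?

Dihybrid cross GgRr × GgRr — consider each gene separately:
body color: Gg × Gg → 1 GG, 2 Gg, 1 gg → 3 G_ : 1 gg (out of 4)
eye color: Rr × Rr → 1 RR, 2 Rr, 1 rr → 3 R_ : 1 rr (out of 4)
Combine (counts out of 4 × 4 = 16): gray/red (G_R_) = 3×3 = 9; gray/sepia (G_rr) = 3×1 = 3; ebony/red (ggR_) = 1×3 = 3; ebony/sepia (ggrr) = 1×1 = 1
Phenotype counts (out of 16): 9 gray/red, 3 gray/sepia, 3 ebony/red, 1 ebony/sepia
gray/sepia: 3 out of 16 → fraction 3/16
Expected count = 3/16 × 928 = 174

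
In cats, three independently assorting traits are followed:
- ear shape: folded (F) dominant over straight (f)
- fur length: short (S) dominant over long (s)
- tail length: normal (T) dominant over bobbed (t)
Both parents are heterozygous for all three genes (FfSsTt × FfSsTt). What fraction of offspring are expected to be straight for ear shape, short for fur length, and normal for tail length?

Trihybrid cross: FfSsTt × FfSsTt
Each trait segregates independently with a 3:1 phenotypic ratio, so each gene contributes 3/4 (dominant) or 1/4 (recessive).
Target: straight (ear shape), short (fur length), normal (tail length)
Probability = product of independent per-trait probabilities
= 1/4 × 3/4 × 3/4 = 9/64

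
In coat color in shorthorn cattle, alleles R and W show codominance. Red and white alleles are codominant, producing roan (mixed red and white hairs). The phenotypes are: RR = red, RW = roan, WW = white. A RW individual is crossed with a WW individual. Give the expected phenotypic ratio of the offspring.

Punnett square for RW × WW:
Offspring genotypes: 2 RW, 2 WW
Phenotype counts: 2 roan, 2 white
Ratio: 1 roan : 1 white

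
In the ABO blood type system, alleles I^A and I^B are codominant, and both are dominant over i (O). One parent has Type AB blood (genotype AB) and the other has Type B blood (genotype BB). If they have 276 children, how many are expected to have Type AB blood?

Cross: AB × BB
Possible offspring genotypes: 2 AB, 2 BB
Blood type counts: 2 Type AB, 2 Type B
Probability of Type AB: 2/4 = 1/2
Expected count = 1/2 × 276 = 138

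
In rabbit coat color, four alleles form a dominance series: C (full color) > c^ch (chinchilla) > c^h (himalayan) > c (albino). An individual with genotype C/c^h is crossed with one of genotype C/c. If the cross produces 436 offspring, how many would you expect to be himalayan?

Cross: C/c^h × C/c
Allele dominance: C > c^ch > c^h > c
Offspring genotypes: 1 C/C, 1 C/c, 1 C/c^h, 1 c^h/c
Phenotype counts: 3 full color, 1 himalayan
himalayan: 1 out of 4 → fraction 1/4
Expected count = 1/4 × 436 = 109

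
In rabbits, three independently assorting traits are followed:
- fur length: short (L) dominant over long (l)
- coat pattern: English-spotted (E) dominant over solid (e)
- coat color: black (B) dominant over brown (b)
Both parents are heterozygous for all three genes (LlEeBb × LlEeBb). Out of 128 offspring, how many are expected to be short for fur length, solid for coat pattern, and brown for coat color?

Trihybrid cross: LlEeBb × LlEeBb
Each trait segregates independently with a 3:1 phenotypic ratio, so each gene contributes 3/4 (dominant) or 1/4 (recessive).
Target: short (fur length), solid (coat pattern), brown (coat color)
Probability = product of independent per-trait probabilities
= 3/4 × 1/4 × 1/4 = 3/64
Expected count = 3/64 × 128 = 6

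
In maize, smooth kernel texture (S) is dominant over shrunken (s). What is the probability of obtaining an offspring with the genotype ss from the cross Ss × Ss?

Punnett square for Ss × Ss:
Offspring genotypes: 1 SS, 2 Ss, 1 ss
Total offspring: 4
Count with target: 1
Probability: 1/4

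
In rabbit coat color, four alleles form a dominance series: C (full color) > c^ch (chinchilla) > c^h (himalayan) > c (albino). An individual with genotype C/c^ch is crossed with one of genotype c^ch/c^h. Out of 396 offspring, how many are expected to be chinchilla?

Cross: C/c^ch × c^ch/c^h
Allele dominance: C > c^ch > c^h > c
Offspring genotypes: 1 C/c^ch, 1 C/c^h, 1 c^ch/c^ch, 1 c^ch/c^h
Phenotype counts: 2 full color, 2 chinchilla
chinchilla: 2 out of 4 → fraction 1/2
Expected count = 1/2 × 396 = 198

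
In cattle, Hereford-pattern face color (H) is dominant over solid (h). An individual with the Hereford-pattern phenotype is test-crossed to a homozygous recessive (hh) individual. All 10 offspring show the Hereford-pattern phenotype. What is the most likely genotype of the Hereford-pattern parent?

Test cross: ? × hh
All offspring are Hereford-pattern.
If the unknown parent were heterozygous (Hh), about half of 10 offspring would be solid; none are. The unknown parent is most likely homozygous dominant (HH).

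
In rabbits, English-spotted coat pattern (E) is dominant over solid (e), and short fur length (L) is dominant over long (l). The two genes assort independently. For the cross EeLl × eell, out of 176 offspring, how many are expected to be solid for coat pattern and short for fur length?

Dihybrid cross EeLl × eell — consider each gene separately:
coat pattern: Ee × ee → 2 Ee, 2 ee → 2 E_ : 2 ee (out of 4)
fur length: Ll × ll → 2 Ll, 2 ll → 2 L_ : 2 ll (out of 4)
Looking for: solid (ee) and short (L_)
P(solid) = 2/4, P(short) = 2/4
P(both) = 2/4 × 2/4 = 4/16 = 1/4
Expected count = 1/4 × 176 = 44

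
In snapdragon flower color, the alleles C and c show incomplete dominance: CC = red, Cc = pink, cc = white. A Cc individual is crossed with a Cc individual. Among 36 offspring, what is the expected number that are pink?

Punnett square for Cc × Cc:
Offspring genotypes: 1 CC, 2 Cc, 1 cc
Phenotype counts: 1 red, 2 pink, 1 white
pink: 2 out of 4 → fraction 1/2
Expected count = 1/2 × 36 = 18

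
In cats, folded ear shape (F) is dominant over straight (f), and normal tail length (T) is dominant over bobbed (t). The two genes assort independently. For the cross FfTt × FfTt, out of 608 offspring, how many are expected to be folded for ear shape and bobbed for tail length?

Dihybrid cross FfTt × FfTt — consider each gene separately:
ear shape: Ff × Ff → 1 FF, 2 Ff, 1 ff → 3 F_ : 1 ff (out of 4)
tail length: Tt × Tt → 1 TT, 2 Tt, 1 tt → 3 T_ : 1 tt (out of 4)
Looking for: folded (F_) and bobbed (tt)
P(folded) = 3/4, P(bobbed) = 1/4
P(both) = 3/4 × 1/4 = 3/16
Expected count = 3/16 × 608 = 114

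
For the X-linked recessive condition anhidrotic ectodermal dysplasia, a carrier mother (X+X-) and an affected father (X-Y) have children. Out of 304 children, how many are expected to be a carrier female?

Cross: X+X- × X-Y
Offspring: 1 X+X-, 1 X+Y, 1 X-X-, 1 X-Y
Probability of a carrier female: 1/4
Expected count = 1/4 × 304 = 76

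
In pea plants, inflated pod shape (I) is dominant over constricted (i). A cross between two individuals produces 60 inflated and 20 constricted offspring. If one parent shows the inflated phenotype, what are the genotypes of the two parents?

Observed offspring: 60 inflated, 20 constricted
The observed ratio simplifies to 3:1. Constricted (ii) offspring appear, so each parent must contribute one i allele. The parent stated to show inflated carries I, so it is Ii. The other parent is then either Ii or ii: Ii × ii would give a 1:1 split, whereas Ii × Ii gives 3:1 — matching the data. So both parents are heterozygous (Ii × Ii).
Parent genotypes: Ii × Ii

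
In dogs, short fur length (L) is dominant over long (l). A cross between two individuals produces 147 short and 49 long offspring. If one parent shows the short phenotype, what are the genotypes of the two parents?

Observed offspring: 147 short, 49 long
The observed ratio simplifies to 3:1. Long (ll) offspring appear, so each parent must contribute one l allele. The parent stated to show short carries L, so it is Ll. The other parent is then either Ll or ll: Ll × ll would give a 1:1 split, whereas Ll × Ll gives 3:1 — matching the data. So both parents are heterozygous (Ll × Ll).
Parent genotypes: Ll × Ll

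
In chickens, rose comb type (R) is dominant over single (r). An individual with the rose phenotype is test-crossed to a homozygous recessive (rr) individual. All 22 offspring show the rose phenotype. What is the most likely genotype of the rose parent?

Test cross: ? × rr
All offspring are rose.
If the unknown parent were heterozygous (Rr), about half of 22 offspring would be single; none are. The unknown parent is most likely homozygous dominant (RR).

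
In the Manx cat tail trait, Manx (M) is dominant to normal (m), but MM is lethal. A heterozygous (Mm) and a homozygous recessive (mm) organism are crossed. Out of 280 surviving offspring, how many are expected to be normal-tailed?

Cross: Mm × mm
Punnett square offspring (before lethality): 2 Mm, 2 mm
No MM offspring are produced in this cross.
normal-tailed: 2 out of 4 → fraction 1/2
Expected count = 1/2 × 280 = 140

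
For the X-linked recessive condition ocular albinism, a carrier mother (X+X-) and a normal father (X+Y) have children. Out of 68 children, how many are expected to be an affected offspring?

Cross: X+X- × X+Y
Offspring: 1 X+X+, 1 X+Y, 1 X+X-, 1 X-Y
Probability of an affected offspring: 1/4
Expected count = 1/4 × 68 = 17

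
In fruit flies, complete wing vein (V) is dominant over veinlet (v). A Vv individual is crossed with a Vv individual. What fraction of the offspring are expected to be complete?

Punnett square for Vv × Vv:
Offspring genotypes: 1 VV, 2 Vv, 1 vv
complete: 3, veinlet: 1
complete: 3 out of 4
Probability: 3/4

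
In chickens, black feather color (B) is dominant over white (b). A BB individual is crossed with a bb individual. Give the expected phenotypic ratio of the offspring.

Punnett square for BB × bb:
Offspring genotypes: 4 Bb
black: 4, white: 0
Ratio: all black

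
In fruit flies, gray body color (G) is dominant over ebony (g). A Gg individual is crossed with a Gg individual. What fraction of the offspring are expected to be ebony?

Punnett square for Gg × Gg:
Offspring genotypes: 1 GG, 2 Gg, 1 gg
gray: 3, ebony: 1
ebony: 1 out of 4
Probability: 1/4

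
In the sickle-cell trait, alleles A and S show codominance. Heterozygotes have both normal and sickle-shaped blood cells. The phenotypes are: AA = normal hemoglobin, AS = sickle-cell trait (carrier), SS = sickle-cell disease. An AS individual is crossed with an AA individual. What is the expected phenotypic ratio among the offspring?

Punnett square for AS × AA:
Offspring genotypes: 2 AA, 2 AS
Phenotype counts: 2 normal hemoglobin, 2 sickle-cell trait (carrier)
Ratio: 1 normal hemoglobin : 1 sickle-cell trait (carrier)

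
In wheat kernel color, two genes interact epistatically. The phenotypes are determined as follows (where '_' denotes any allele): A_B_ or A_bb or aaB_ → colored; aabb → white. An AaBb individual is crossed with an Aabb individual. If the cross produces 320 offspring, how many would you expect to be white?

Cross: AaBb × Aabb — consider each gene separately:
A gene: Aa × Aa → 1 AA, 2 Aa, 1 aa → 3 A_ : 1 aa (out of 4)
B gene: Bb × bb → 2 Bb, 2 bb → 2 B_ : 2 bb (out of 4)
Genotype classes (out of 4 × 4 = 16): A_B_ = 3×2 = 6; A_bb = 3×2 = 6; aaB_ = 1×2 = 2; aabb = 1×2 = 2
Apply the phenotype rules: A_B_ (6) + A_bb (6) + aaB_ (2) → colored; aabb (2) → white
Phenotype counts (out of 16): 14 colored, 2 white
white: 2 out of 16 → fraction 1/8
Expected count = 1/8 × 320 = 40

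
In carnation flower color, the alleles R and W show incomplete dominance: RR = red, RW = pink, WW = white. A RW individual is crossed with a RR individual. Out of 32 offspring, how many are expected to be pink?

Punnett square for RW × RR:
Offspring genotypes: 2 RR, 2 RW
Phenotype counts: 2 red, 2 pink
pink: 2 out of 4 → fraction 1/2
Expected count = 1/2 × 32 = 16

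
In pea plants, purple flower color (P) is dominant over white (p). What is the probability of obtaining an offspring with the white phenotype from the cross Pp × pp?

Punnett square for Pp × pp:
Offspring genotypes: 2 Pp, 2 pp
Total offspring: 4
Count with target: 2
Probability: 2/4 = 1/2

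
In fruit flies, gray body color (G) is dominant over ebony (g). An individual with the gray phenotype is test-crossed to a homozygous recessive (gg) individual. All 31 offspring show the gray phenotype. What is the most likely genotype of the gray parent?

Test cross: ? × gg
All offspring are gray.
If the unknown parent were heterozygous (Gg), about half of 31 offspring would be ebony; none are. The unknown parent is most likely homozygous dominant (GG).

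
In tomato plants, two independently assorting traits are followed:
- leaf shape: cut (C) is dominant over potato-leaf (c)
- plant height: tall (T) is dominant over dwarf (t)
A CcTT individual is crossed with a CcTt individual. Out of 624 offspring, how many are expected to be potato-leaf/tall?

Dihybrid cross CcTT × CcTt — consider each gene separately:
leaf shape: Cc × Cc → 1 CC, 2 Cc, 1 cc → 3 C_ : 1 cc (out of 4)
plant height: TT × Tt → 2 TT, 2 Tt → 4 T_ (out of 4)
Combine (counts out of 4 × 4 = 16): cut/tall (C_T_) = 3×4 = 12; potato-leaf/tall (ccT_) = 1×4 = 4
Phenotype counts (out of 16): 12 cut/tall, 4 potato-leaf/tall
potato-leaf/tall: 4 out of 16 → fraction 1/4
Expected count = 1/4 × 624 = 156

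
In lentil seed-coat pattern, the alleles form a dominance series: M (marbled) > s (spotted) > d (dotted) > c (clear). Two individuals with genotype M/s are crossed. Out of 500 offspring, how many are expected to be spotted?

Cross: M/s × M/s
Allele dominance: M > s > d > c
Offspring genotypes: 1 M/M, 2 M/s, 1 s/s
Phenotype counts: 3 marbled, 1 spotted
spotted: 1 out of 4 → fraction 1/4
Expected count = 1/4 × 500 = 125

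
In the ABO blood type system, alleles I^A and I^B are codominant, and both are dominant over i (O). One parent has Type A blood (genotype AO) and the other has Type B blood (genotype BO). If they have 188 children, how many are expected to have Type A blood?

Cross: AO × BO
Possible offspring genotypes: 1 AB, 1 AO, 1 BO, 1 OO
Blood type counts: 1 Type AB, 1 Type A, 1 Type B, 1 Type O
Probability of Type A: 1/4
Expected count = 1/4 × 188 = 47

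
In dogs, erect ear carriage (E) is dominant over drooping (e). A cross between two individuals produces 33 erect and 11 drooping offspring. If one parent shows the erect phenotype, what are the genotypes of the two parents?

Observed offspring: 33 erect, 11 drooping
The observed ratio simplifies to 3:1. Drooping (ee) offspring appear, so each parent must contribute one e allele. The parent stated to show erect carries E, so it is Ee. The other parent is then either Ee or ee: Ee × ee would give a 1:1 split, whereas Ee × Ee gives 3:1 — matching the data. So both parents are heterozygous (Ee × Ee).
Parent genotypes: Ee × Ee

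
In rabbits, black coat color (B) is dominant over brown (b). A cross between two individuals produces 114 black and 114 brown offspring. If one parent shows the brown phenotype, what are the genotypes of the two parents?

Observed offspring: 114 black, 114 brown
The observed ratio simplifies to 1:1. One parent shows brown, so its genotype must be bb. A 1:1 offspring split requires the other parent to be heterozygous (Bb).
Parent genotypes: bb × Bb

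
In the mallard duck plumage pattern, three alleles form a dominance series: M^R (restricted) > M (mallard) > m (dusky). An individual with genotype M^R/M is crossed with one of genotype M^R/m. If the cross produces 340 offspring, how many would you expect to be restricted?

Cross: M^R/M × M^R/m
Allele dominance: M^R > M > m
Offspring genotypes: 1 M^R/M^R, 1 M^R/m, 1 M^R/M, 1 M/m
Phenotype counts: 3 restricted, 1 mallard
restricted: 3 out of 4 → fraction 3/4
Expected count = 3/4 × 340 = 255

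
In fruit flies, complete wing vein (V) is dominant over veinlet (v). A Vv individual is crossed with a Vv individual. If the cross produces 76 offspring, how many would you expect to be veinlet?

Punnett square for Vv × Vv:
Offspring genotypes: 1 VV, 2 Vv, 1 vv
complete: 3, veinlet: 1
veinlet: 1 out of 4 → fraction 1/4
Expected count = 1/4 × 76 = 19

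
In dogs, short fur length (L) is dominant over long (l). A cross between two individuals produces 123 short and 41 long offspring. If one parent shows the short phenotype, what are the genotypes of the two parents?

Observed offspring: 123 short, 41 long
The observed ratio simplifies to 3:1. Long (ll) offspring appear, so each parent must contribute one l allele. The parent stated to show short carries L, so it is Ll. The other parent is then either Ll or ll: Ll × ll would give a 1:1 split, whereas Ll × Ll gives 3:1 — matching the data. So both parents are heterozygous (Ll × Ll).
Parent genotypes: Ll × Ll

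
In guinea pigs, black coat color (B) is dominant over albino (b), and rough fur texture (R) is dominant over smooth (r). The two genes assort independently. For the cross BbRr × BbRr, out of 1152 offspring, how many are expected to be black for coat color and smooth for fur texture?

Dihybrid cross BbRr × BbRr — consider each gene separately:
coat color: Bb × Bb → 1 BB, 2 Bb, 1 bb → 3 B_ : 1 bb (out of 4)
fur texture: Rr × Rr → 1 RR, 2 Rr, 1 rr → 3 R_ : 1 rr (out of 4)
Looking for: black (B_) and smooth (rr)
P(black) = 3/4, P(smooth) = 1/4
P(both) = 3/4 × 1/4 = 3/16
Expected count = 3/16 × 1152 = 216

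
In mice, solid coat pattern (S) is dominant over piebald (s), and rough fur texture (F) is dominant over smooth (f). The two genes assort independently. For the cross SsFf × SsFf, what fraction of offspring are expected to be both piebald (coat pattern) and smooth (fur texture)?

Dihybrid cross SsFf × SsFf — consider each gene separately:
coat pattern: Ss × Ss → 1 SS, 2 Ss, 1 ss → 3 S_ : 1 ss (out of 4)
fur texture: Ff × Ff → 1 FF, 2 Ff, 1 ff → 3 F_ : 1 ff (out of 4)
Looking for: piebald (ss) and smooth (ff)
P(piebald) = 1/4, P(smooth) = 1/4
P(both) = 1/4 × 1/4 = 1/16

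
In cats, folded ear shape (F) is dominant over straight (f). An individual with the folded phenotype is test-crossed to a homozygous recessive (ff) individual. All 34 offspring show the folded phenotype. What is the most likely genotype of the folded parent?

Test cross: ? × ff
All offspring are folded.
If the unknown parent were heterozygous (Ff), about half of 34 offspring would be straight; none are. The unknown parent is most likely homozygous dominant (FF).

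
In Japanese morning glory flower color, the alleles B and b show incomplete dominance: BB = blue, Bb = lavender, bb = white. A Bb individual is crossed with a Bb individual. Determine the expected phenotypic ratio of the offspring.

Punnett square for Bb × Bb:
Offspring genotypes: 1 BB, 2 Bb, 1 bb
Phenotype counts: 1 blue, 2 lavender, 1 white
Ratio: 1 blue : 2 lavender : 1 white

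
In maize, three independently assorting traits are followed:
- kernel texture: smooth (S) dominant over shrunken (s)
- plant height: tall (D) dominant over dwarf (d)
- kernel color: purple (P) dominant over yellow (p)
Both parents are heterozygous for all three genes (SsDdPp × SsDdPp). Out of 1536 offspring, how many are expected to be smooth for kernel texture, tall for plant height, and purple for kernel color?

Trihybrid cross: SsDdPp × SsDdPp
Each trait segregates independently with a 3:1 phenotypic ratio, so each gene contributes 3/4 (dominant) or 1/4 (recessive).
Target: smooth (kernel texture), tall (plant height), purple (kernel color)
Probability = product of independent per-trait probabilities
= 3/4 × 3/4 × 3/4 = 27/64
Expected count = 27/64 × 1536 = 648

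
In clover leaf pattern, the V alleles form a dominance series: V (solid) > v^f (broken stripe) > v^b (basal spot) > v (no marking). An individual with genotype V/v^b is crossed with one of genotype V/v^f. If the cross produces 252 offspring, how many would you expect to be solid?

Cross: V/v^b × V/v^f
Allele dominance: V > v^f > v^b > v
Offspring genotypes: 1 V/V, 1 V/v^f, 1 V/v^b, 1 v^f/v^b
Phenotype counts: 3 solid, 1 broken stripe
solid: 3 out of 4 → fraction 3/4
Expected count = 3/4 × 252 = 189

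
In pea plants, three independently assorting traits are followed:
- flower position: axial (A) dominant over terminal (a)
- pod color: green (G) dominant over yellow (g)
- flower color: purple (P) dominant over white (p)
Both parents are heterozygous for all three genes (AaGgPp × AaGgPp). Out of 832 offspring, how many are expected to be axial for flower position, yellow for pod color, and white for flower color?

Trihybrid cross: AaGgPp × AaGgPp
Each trait segregates independently with a 3:1 phenotypic ratio, so each gene contributes 3/4 (dominant) or 1/4 (recessive).
Target: axial (flower position), yellow (pod color), white (flower color)
Probability = product of independent per-trait probabilities
= 3/4 × 1/4 × 1/4 = 3/64
Expected count = 3/64 × 832 = 39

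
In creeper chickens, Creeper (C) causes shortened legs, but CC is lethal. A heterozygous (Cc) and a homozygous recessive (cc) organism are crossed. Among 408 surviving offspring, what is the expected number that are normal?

Cross: Cc × cc
Punnett square offspring (before lethality): 2 Cc, 2 cc
No CC offspring are produced in this cross.
normal: 2 out of 4 → fraction 1/2
Expected count = 1/2 × 408 = 204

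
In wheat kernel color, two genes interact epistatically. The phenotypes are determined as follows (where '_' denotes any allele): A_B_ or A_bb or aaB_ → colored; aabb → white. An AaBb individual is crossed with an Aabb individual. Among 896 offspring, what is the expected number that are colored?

Cross: AaBb × Aabb — consider each gene separately:
A gene: Aa × Aa → 1 AA, 2 Aa, 1 aa → 3 A_ : 1 aa (out of 4)
B gene: Bb × bb → 2 Bb, 2 bb → 2 B_ : 2 bb (out of 4)
Genotype classes (out of 4 × 4 = 16): A_B_ = 3×2 = 6; A_bb = 3×2 = 6; aaB_ = 1×2 = 2; aabb = 1×2 = 2
Apply the phenotype rules: A_B_ (6) + A_bb (6) + aaB_ (2) → colored; aabb (2) → white
Phenotype counts (out of 16): 14 colored, 2 white
colored: 14 out of 16 → fraction 7/8
Expected count = 7/8 × 896 = 784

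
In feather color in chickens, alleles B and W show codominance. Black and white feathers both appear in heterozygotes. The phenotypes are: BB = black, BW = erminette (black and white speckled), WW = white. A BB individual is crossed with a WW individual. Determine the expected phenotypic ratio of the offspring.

Punnett square for BB × WW:
Offspring genotypes: 4 BW
Phenotype counts: 4 erminette (black and white speckled)
Ratio: all erminette (black and white speckled)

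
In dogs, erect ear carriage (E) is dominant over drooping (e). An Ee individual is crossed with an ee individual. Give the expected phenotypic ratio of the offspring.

Punnett square for Ee × ee:
Offspring genotypes: 2 Ee, 2 ee
erect: 2, drooping: 2
Ratio: 1:1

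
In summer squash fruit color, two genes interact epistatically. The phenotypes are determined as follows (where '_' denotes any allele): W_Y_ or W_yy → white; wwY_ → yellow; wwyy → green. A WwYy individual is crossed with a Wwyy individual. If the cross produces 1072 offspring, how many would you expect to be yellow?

Cross: WwYy × Wwyy — consider each gene separately:
W gene: Ww × Ww → 1 WW, 2 Ww, 1 ww → 3 W_ : 1 ww (out of 4)
Y gene: Yy × yy → 2 Yy, 2 yy → 2 Y_ : 2 yy (out of 4)
Genotype classes (out of 4 × 4 = 16): W_Y_ = 3×2 = 6; W_yy = 3×2 = 6; wwY_ = 1×2 = 2; wwyy = 1×2 = 2
Apply the phenotype rules: W_Y_ (6) + W_yy (6) → white; wwY_ (2) → yellow; wwyy (2) → green
Phenotype counts (out of 16): 12 white, 2 yellow, 2 green
yellow: 2 out of 16 → fraction 1/8
Expected count = 1/8 × 1072 = 134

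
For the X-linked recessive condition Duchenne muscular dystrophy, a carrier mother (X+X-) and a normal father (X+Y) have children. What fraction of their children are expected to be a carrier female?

Cross: X+X- × X+Y
Offspring: 1 X+X+, 1 X+Y, 1 X+X-, 1 X-Y
Probability of a carrier female: 1/4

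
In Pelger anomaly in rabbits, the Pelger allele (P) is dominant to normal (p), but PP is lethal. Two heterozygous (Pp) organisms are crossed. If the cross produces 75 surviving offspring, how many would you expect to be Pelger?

Cross: Pp × Pp
Punnett square offspring (before lethality): 1 PP, 2 Pp, 1 pp
The PP genotype is lethal (embryos die); surviving offspring: 2 Pp, 1 pp
Pelger: 2 out of 3 → fraction 2/3
Expected count = 2/3 × 75 = 50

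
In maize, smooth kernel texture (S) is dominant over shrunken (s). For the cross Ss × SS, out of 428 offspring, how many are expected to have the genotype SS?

Punnett square for Ss × SS:
Offspring genotypes: 2 SS, 2 Ss
Total offspring: 4
Count with target: 2
Probability: 2/4 = 1/2
Expected count = 1/2 × 428 = 214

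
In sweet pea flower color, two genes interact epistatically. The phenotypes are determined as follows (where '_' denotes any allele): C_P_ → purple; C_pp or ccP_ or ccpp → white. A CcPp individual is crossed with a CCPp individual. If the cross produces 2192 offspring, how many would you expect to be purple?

Cross: CcPp × CCPp — consider each gene separately:
C gene: Cc × CC → 2 CC, 2 Cc → 4 C_ (out of 4)
P gene: Pp × Pp → 1 PP, 2 Pp, 1 pp → 3 P_ : 1 pp (out of 4)
Genotype classes (out of 4 × 4 = 16): C_P_ = 4×3 = 12; C_pp = 4×1 = 4
Apply the phenotype rules: C_P_ (12) → purple; C_pp (4) → white
Phenotype counts (out of 16): 12 purple, 4 white
purple: 12 out of 16 → fraction 3/4
Expected count = 3/4 × 2192 = 1644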